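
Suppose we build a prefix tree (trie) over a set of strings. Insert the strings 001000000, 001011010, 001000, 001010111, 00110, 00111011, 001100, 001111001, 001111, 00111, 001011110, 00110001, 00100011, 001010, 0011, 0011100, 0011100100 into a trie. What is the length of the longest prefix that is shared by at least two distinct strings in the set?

7

Equivalently: take the maximum, over all pairs, of their longest common prefix length.
e.g. "0011100" and "0011100100" share the prefix "0011100" of length 7; no pair shares a longer one.
Longest shared-prefix length: 7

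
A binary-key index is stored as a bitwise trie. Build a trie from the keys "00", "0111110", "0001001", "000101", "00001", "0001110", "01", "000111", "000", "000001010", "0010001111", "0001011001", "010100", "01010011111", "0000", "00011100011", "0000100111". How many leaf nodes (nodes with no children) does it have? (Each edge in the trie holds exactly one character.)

A leaf is a node with no children — equivalently, the end of a word that is not a proper prefix of any other stored word.
Those words: "000001010", "0000100111", "0001001", "0001011001", "00011100011", "0010001111", "01010011111", "0111110"
Leaf count: 8

8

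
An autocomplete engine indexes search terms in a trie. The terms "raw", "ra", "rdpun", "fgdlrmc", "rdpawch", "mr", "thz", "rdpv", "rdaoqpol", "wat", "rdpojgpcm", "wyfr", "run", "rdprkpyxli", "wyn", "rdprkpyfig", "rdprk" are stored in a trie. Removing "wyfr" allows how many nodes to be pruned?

A node on "wyfr"'s path can go only if nothing else ends at it or branches off below it.
The suffix "fr" (2 nodes) is used only by "wyfr"; the node for "wy" still has the child "n", so pruning stops there.
Nodes removed: 2

2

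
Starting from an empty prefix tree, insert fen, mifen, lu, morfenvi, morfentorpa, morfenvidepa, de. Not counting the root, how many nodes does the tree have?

For each word, the new-node count is its length minus the longest prefix already in the trie:
  "fen" → 3 new (f, e, n)
  "mifen" → 5 new (m, i, f, e, n)
  "lu" → 2 new (l, u)
  "morfenvi" → prefix "m" already present; 7 new (o, r, f, e, n, v, i)
  "morfentorpa" → prefix "morfen" already present; 5 new (t, o, r, p, a)
  "morfenvidepa" → prefix "morfenvi" already present; 4 new (d, e, p, a)
  "de" → 2 new (d, e)
Total nodes = 3 + 5 + 2 + 7 + 5 + 4 + 2 = 28

28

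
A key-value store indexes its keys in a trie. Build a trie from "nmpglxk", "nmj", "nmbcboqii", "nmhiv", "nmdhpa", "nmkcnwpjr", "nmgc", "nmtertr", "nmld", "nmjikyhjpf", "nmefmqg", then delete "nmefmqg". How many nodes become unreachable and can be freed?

5

A node on "nmefmqg"'s path can go only if nothing else ends at it or branches off below it.
The suffix "efmqg" (5 nodes) is used only by "nmefmqg"; the node for "nm" still has the child "p", so pruning stops there.
Nodes removed: 5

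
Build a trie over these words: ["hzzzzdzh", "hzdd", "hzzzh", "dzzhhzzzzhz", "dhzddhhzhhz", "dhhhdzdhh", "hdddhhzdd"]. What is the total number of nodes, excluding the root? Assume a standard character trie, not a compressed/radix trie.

47

For each word, the new-node count is its length minus the longest prefix already in the trie:
  "hzzzzdzh" → 8 new (h, z, z, z, z, d, z, h)
  "hzdd" → prefix "hz" already present; 2 new (d, d)
  "hzzzh" → prefix "hzzz" already present; 1 new (h)
  "dzzhhzzzzhz" → 11 new (d, z, z, h, h, z, z, z, z, h, z)
  "dhzddhhzhhz" → prefix "d" already present; 10 new (h, z, d, d, h, h, z, h, h, z)
  "dhhhdzdhh" → prefix "dh" already present; 7 new (h, h, d, z, d, h, h)
  "hdddhhzdd" → prefix "h" already present; 8 new (d, d, d, h, h, z, d, d)
Total nodes = 8 + 2 + 1 + 11 + 10 + 7 + 8 = 47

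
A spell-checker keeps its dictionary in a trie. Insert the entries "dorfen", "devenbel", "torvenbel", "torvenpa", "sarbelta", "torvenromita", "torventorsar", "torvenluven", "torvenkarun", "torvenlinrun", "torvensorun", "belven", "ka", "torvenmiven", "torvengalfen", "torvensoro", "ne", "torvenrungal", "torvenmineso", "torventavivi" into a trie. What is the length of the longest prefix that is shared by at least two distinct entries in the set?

9

The deepest shared node is where two words last agree before diverging.
e.g. "torvensoro" and "torvensorun" share the prefix "torvensor" of length 9; no pair shares a longer one.
Longest shared-prefix length: 9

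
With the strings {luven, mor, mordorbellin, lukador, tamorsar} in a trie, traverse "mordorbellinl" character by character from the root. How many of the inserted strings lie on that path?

2

Check each prefix of "mordorbellinl" against the stored set — each match is an end-marker on the path.
Prefixes of the query that are stored words: "mor", "mordorbellin"
Count: 2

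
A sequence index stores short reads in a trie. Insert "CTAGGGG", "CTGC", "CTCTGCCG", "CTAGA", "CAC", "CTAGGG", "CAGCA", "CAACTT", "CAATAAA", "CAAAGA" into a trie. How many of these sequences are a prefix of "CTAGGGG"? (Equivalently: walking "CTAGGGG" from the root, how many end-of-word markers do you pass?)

Check each prefix of "CTAGGGG" against the stored set — each match is an end-marker on the path.
Prefixes of the query that are stored words: "CTAGGG", "CTAGGGG"
Count: 2

2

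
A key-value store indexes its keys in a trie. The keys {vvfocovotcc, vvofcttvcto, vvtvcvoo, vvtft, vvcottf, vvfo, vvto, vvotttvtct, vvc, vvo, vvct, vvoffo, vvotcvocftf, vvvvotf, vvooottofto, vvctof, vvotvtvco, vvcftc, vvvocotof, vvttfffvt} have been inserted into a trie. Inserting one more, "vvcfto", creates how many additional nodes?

The longest prefix of "vvcfto" already in the trie is "vvcft" (length 5).
Each of the 1 remaining characters creates one node.

1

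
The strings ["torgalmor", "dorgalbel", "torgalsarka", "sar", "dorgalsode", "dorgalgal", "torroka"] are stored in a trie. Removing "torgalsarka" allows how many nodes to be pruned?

A node on "torgalsarka"'s path can go only if nothing else ends at it or branches off below it.
The suffix "sarka" (5 nodes) is used only by "torgalsarka"; the node for "torgal" still has the child "m", so pruning stops there.
Nodes removed: 5

5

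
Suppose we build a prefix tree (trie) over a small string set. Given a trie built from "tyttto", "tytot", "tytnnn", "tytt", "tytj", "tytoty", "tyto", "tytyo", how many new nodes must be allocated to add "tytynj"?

Walking "tytynj" from the root, the first 4 characters ("tyty") follow existing edges; "n" is the first miss.
Each of the 2 remaining characters creates one node.

2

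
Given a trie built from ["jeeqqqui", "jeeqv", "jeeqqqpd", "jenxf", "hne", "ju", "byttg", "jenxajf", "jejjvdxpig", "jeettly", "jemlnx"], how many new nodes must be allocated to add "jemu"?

1

Walking "jemu" from the root, the first 3 characters ("jem") follow existing edges; "u" is the first miss.
Each of the 1 remaining characters creates one node.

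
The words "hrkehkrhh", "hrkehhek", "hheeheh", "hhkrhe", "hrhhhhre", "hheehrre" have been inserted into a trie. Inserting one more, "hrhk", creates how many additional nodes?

1

"hrh" is already a path in the trie; the remaining "k" must be added.
So 4 − 3 = 1 new nodes.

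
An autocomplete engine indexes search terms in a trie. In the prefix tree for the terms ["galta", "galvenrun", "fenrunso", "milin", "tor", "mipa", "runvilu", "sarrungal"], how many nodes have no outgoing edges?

A leaf is a node with no children — equivalently, the end of a word that is not a proper prefix of any other stored word.
Those words: "fenrunso", "galta", "galvenrun", "milin", "mipa", "runvilu", "sarrungal", "tor"
Leaf count: 8

8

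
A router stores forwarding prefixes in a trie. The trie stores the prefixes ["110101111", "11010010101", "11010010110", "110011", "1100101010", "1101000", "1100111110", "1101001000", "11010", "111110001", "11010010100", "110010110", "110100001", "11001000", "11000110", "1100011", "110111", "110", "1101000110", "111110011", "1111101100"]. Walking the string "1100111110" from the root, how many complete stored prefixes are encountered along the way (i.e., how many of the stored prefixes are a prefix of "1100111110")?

Walk "1100111110" from the root; an end-of-word marker is hit whenever a stored word is a prefix of "1100111110".
Prefixes of the query that are stored words: "110", "110011", "1100111110"
Count: 3

3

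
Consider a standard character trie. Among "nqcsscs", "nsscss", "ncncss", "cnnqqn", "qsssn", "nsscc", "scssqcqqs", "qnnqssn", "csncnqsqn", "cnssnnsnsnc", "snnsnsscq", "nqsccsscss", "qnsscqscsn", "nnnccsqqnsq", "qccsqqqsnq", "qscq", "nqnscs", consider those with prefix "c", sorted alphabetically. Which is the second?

cnssnnsnsnc

DFS of the "c" subtree visits, in order: "cnnqqn", "cnssnnsnsnc", "csncnqsqn"
The 2nd is cnssnnsnsnc.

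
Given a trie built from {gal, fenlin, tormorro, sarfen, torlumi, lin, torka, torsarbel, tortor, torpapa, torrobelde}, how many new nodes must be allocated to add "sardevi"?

The longest prefix of "sardevi" already in the trie is "sar" (length 3).
New nodes needed: |"sardevi"| − 3 = 7 − 3 = 4.

4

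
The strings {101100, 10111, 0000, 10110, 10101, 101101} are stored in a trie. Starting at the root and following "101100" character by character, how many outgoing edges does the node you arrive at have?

0

Walk "101100" from the root, arriving at one node.
No stored string extends past "101100".
That node has 0 child edges.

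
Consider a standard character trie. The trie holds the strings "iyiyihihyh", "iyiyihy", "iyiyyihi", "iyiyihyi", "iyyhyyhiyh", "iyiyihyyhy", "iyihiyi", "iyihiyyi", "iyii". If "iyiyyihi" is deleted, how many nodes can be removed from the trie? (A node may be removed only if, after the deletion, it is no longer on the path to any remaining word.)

After clearing the end-marker at "iyiyyihi", prune upward until reaching a node still needed by another word.
The suffix "yihi" (4 nodes) is used only by "iyiyyihi"; the node for "iyiy" still has the child "i", so pruning stops there.
Nodes removed: 4

4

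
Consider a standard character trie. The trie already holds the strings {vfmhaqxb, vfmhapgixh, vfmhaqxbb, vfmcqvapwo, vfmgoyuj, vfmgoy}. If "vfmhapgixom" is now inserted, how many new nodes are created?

"vfmhapgix" is already a path in the trie; the remaining "om" must be added.
Each of the 2 remaining characters creates one node.

2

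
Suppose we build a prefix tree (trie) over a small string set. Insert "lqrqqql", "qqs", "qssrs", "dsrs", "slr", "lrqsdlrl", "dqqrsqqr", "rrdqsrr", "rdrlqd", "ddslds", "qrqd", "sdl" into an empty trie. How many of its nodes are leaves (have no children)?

12

A leaf is a node with no children — equivalently, the end of a word that is not a proper prefix of any other stored word.
Those words: "ddslds", "dqqrsqqr", "dsrs", "lqrqqql", "lrqsdlrl", "qqs", "qrqd", "qssrs", "rdrlqd", "rrdqsrr", "sdl", "slr"
Leaf count: 12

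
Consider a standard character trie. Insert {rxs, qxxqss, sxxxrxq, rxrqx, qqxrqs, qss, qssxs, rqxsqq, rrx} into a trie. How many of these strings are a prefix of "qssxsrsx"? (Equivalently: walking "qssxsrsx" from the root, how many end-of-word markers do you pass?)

2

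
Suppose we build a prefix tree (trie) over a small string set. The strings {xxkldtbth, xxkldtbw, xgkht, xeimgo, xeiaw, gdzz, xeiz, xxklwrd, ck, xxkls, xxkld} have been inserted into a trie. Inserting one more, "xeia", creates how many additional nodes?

0

"xeia" is already a full path in the trie; only an end-marker is added.
No new nodes are needed: 0.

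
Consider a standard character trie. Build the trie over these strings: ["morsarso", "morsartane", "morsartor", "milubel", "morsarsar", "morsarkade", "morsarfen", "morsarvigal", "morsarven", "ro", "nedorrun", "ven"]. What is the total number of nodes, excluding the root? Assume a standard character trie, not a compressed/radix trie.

Insert word by word; a character creates a node only if that edge doesn't already exist:
  "morsarso" → 8 new (m, o, r, s, a, r, s, o)
  "morsartane" → prefix "morsar" already present; 4 new (t, a, n, e)
  "morsartor" → prefix "morsart" already present; 2 new (o, r)
  "milubel" → prefix "m" already present; 6 new (i, l, u, b, e, l)
  "morsarsar" → prefix "morsars" already present; 2 new (a, r)
  "morsarkade" → prefix "morsar" already present; 4 new (k, a, d, e)
  "morsarfen" → prefix "morsar" already present; 3 new (f, e, n)
  "morsarvigal" → prefix "morsar" already present; 5 new (v, i, g, a, l)
  "morsarven" → prefix "morsarv" already present; 2 new (e, n)
  "ro" → 2 new (r, o)
  "nedorrun" → 8 new (n, e, d, o, r, r, u, n)
  "ven" → 3 new (v, e, n)
Total nodes = 8 + 4 + 2 + 6 + 2 + 4 + 3 + 5 + 2 + 2 + 8 + 3 = 49

49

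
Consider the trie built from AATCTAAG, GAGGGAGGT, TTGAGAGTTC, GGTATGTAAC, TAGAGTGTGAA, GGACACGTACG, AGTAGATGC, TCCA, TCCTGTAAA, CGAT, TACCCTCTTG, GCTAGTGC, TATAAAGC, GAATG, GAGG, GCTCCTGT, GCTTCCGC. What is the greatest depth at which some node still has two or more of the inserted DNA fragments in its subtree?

Look for the deepest trie node that still has at least two words in its subtree.
e.g. "GAGG" and "GAGGGAGGT" share the prefix "GAGG" of length 4; no pair shares a longer one.
Longest shared-prefix length: 4

4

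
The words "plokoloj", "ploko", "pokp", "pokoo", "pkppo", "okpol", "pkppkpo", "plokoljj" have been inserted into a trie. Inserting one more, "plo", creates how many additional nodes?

0

Every character of "plo" already lies on an existing path (it is a prefix of some stored word).
No new nodes are needed: 0.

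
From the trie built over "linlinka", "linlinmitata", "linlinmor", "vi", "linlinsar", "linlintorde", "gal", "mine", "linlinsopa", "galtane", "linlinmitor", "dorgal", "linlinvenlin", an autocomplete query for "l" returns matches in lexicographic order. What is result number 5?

linlinsar

Words with prefix "l", in lexicographic order: "linlinka", "linlinmitata", "linlinmitor", "linlinmor", "linlinsar", "linlinsopa", "linlintorde", "linlinvenlin"
Position 5: linlinsar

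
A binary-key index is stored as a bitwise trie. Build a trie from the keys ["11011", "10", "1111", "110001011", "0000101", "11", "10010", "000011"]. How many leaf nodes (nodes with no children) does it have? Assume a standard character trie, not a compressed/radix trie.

A leaf is a node with no children — equivalently, the end of a word that is not a proper prefix of any other stored word.
Those words: "0000101", "000011", "10010", "110001011", "11011", "1111"
Leaf count: 6

6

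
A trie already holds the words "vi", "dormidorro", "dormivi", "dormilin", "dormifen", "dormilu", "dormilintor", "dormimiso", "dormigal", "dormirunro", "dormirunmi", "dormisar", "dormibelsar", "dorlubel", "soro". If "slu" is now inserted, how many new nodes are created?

The longest prefix of "slu" already in the trie is "s" (length 1).
Each of the 2 remaining characters creates one node.

2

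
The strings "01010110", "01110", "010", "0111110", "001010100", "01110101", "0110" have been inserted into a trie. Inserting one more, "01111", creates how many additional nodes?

0

"01111" is already a full path in the trie; only an end-marker is added.
No new nodes are needed: 0.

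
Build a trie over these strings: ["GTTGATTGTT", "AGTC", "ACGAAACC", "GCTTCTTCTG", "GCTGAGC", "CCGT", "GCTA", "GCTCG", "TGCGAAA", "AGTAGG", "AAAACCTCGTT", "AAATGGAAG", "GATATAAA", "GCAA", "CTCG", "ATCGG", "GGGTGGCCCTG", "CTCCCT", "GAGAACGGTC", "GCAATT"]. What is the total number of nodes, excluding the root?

Insert word by word; a character creates a node only if that edge doesn't already exist:
  "GTTGATTGTT" → 10 new (G, T, T, G, A, T, T, G, T, T)
  "AGTC" → 4 new (A, G, T, C)
  "ACGAAACC" → prefix "A" already present; 7 new (C, G, A, A, A, C, C)
  "GCTTCTTCTG" → prefix "G" already present; 9 new (C, T, T, C, T, T, C, T, G)
  "GCTGAGC" → prefix "GCT" already present; 4 new (G, A, G, C)
  "CCGT" → 4 new (C, C, G, T)
  "GCTA" → prefix "GCT" already present; 1 new (A)
  "GCTCG" → prefix "GCT" already present; 2 new (C, G)
  "TGCGAAA" → 7 new (T, G, C, G, A, A, A)
  "AGTAGG" → prefix "AGT" already present; 3 new (A, G, G)
  "AAAACCTCGTT" → prefix "A" already present; 10 new (A, A, A, C, C, T, C, G, T, T)
  "AAATGGAAG" → prefix "AAA" already present; 6 new (T, G, G, A, A, G)
  "GATATAAA" → prefix "G" already present; 7 new (A, T, A, T, A, A, A)
  "GCAA" → prefix "GC" already present; 2 new (A, A)
  "CTCG" → prefix "C" already present; 3 new (T, C, G)
  "ATCGG" → prefix "A" already present; 4 new (T, C, G, G)
  "GGGTGGCCCTG" → prefix "G" already present; 10 new (G, G, T, G, G, C, C, C, T, G)
  "CTCCCT" → prefix "CTC" already present; 3 new (C, C, T)
  "GAGAACGGTC" → prefix "GA" already present; 8 new (G, A, A, C, G, G, T, C)
  "GCAATT" → prefix "GCAA" already present; 2 new (T, T)
Total nodes = 10 + 4 + 7 + 9 + 4 + 4 + 1 + 2 + 7 + 3 + 10 + 6 + 7 + 2 + 3 + 4 + 10 + 3 + 8 + 2 = 106

106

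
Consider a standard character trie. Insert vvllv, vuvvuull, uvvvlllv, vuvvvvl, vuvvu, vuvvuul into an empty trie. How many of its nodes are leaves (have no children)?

Leaves are exactly the stored words that no other stored word extends.
Those words: "uvvvlllv", "vuvvuull", "vuvvvvl", "vvllv"
Leaf count: 4

4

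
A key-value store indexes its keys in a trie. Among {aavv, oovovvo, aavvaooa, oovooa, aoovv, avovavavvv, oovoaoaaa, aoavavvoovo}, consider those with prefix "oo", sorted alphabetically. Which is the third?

oovovvo

Words with prefix "oo", in lexicographic order: "oovoaoaaa", "oovooa", "oovovvo"
Position 3: oovovvo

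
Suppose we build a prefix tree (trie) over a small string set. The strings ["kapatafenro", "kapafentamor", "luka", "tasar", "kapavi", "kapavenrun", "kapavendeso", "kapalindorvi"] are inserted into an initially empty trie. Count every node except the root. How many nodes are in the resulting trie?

For each word, the new-node count is its length minus the longest prefix already in the trie:
  "kapatafenro" → 11 new (k, a, p, a, t, a, f, e, n, r, o)
  "kapafentamor" → prefix "kapa" already present; 8 new (f, e, n, t, a, m, o, r)
  "luka" → 4 new (l, u, k, a)
  "tasar" → 5 new (t, a, s, a, r)
  "kapavi" → prefix "kapa" already present; 2 new (v, i)
  "kapavenrun" → prefix "kapav" already present; 5 new (e, n, r, u, n)
  "kapavendeso" → prefix "kapaven" already present; 4 new (d, e, s, o)
  "kapalindorvi" → prefix "kapa" already present; 8 new (l, i, n, d, o, r, v, i)
Total nodes = 11 + 8 + 4 + 5 + 2 + 5 + 4 + 8 = 47

47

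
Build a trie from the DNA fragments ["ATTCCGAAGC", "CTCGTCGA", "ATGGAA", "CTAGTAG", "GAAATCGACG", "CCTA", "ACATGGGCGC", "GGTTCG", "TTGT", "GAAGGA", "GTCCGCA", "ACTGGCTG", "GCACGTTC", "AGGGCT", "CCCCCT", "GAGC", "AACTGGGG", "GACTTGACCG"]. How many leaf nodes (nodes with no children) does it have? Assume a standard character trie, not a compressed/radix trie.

18

Leaves are exactly the stored words that no other stored word extends.
Those words: "AACTGGGG", "ACATGGGCGC", "ACTGGCTG", "AGGGCT", "ATGGAA", "ATTCCGAAGC", "CCCCCT", "CCTA", "CTAGTAG", "CTCGTCGA", "GAAATCGACG", "GAAGGA", "GACTTGACCG", "GAGC", "GCACGTTC", "GGTTCG", "GTCCGCA", "TTGT"
Leaf count: 18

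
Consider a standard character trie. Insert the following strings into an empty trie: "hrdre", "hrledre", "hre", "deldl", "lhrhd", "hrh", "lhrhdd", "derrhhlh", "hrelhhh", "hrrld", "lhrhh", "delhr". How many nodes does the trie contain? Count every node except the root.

For each word, the new-node count is its length minus the longest prefix already in the trie:
  "hrdre" → 5 new (h, r, d, r, e)
  "hrledre" → prefix "hr" already present; 5 new (l, e, d, r, e)
  "hre" → prefix "hr" already present; 1 new (e)
  "deldl" → 5 new (d, e, l, d, l)
  "lhrhd" → 5 new (l, h, r, h, d)
  "hrh" → prefix "hr" already present; 1 new (h)
  "lhrhdd" → prefix "lhrhd" already present; 1 new (d)
  "derrhhlh" → prefix "de" already present; 6 new (r, r, h, h, l, h)
  "hrelhhh" → prefix "hre" already present; 4 new (l, h, h, h)
  "hrrld" → prefix "hr" already present; 3 new (r, l, d)
  "lhrhh" → prefix "lhrh" already present; 1 new (h)
  "delhr" → prefix "del" already present; 2 new (h, r)
Total nodes = 5 + 5 + 1 + 5 + 5 + 1 + 1 + 6 + 4 + 3 + 1 + 2 = 39

39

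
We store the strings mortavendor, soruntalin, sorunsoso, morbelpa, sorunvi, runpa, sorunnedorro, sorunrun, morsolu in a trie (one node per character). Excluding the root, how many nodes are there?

51

Insert word by word; a character creates a node only if that edge doesn't already exist:
  "mortavendor" → 11 new (m, o, r, t, a, v, e, n, d, o, r)
  "soruntalin" → 10 new (s, o, r, u, n, t, a, l, i, n)
  "sorunsoso" → prefix "sorun" already present; 4 new (s, o, s, o)
  "morbelpa" → prefix "mor" already present; 5 new (b, e, l, p, a)
  "sorunvi" → prefix "sorun" already present; 2 new (v, i)
  "runpa" → 5 new (r, u, n, p, a)
  "sorunnedorro" → prefix "sorun" already present; 7 new (n, e, d, o, r, r, o)
  "sorunrun" → prefix "sorun" already present; 3 new (r, u, n)
  "morsolu" → prefix "mor" already present; 4 new (s, o, l, u)
Total nodes = 11 + 10 + 4 + 5 + 2 + 5 + 7 + 3 + 4 = 51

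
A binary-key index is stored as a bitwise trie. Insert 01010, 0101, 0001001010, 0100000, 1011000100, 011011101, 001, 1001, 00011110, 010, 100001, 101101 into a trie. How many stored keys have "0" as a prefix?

8

Walk to "0"; the words in its subtree are exactly those with that prefix.
Words under "0": 0001001010, 00011110, 001, 010, 0100000, 0101, 01010, 011011101
Count: 8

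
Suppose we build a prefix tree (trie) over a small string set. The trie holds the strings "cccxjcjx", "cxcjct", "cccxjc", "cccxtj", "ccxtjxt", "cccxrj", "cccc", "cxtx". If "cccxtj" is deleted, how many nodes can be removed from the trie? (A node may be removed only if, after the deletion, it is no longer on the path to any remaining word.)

After clearing the end-marker at "cccxtj", prune upward until reaching a node still needed by another word.
The suffix "tj" (2 nodes) is used only by "cccxtj"; the node for "cccx" still has the child "j", so pruning stops there.
Nodes removed: 2

2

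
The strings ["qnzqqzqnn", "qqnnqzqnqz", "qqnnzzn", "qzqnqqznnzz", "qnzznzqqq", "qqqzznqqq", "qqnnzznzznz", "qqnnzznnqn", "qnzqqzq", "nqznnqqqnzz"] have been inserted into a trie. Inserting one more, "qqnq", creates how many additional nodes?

1

"qqn" is already a path in the trie; the remaining "q" must be added.
Each of the 1 remaining characters creates one node.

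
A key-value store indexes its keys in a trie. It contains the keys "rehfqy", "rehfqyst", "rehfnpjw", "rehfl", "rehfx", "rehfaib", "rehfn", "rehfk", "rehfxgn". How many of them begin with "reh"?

9

Traverse to the node for "reh", then collect every word in that subtree.
Words under "reh": rehfaib, rehfk, rehfl, rehfn, rehfnpjw, rehfqy, rehfqyst, rehfx, rehfxgn
Count: 9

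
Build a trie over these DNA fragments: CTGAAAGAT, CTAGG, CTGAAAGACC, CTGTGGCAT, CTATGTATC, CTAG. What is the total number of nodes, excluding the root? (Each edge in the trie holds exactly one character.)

26

Trie structure (* marks end of a word):
(root)
└─ C
   └─ T
      ├─ A
      │  ├─ G *
      │  │  └─ G *
      │  └─ T
      │     └─ G
      │        └─ T
      │           └─ A
      │              └─ T
      │                 └─ C *
      └─ G
         ├─ A
         │  └─ A
         │     └─ A
         │        └─ G
         │           └─ A
         │              ├─ C
         │              │  └─ C *
         │              └─ T *
         └─ T
            └─ G
               └─ G
                  └─ C
                     └─ A
                        └─ T *
Counting every labelled node above: 26.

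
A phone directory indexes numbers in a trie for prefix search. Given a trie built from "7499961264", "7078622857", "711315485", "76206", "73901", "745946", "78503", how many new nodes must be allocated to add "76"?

0

Every character of "76" already lies on an existing path (it is a prefix of some stored word).
No new nodes are needed: 0.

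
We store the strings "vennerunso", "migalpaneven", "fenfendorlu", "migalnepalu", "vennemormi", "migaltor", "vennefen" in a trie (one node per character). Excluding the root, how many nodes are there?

Trace insertions, counting only characters that open a new branch:
  "vennerunso" → 10 new (v, e, n, n, e, r, u, n, s, o)
  "migalpaneven" → 12 new (m, i, g, a, l, p, a, n, e, v, e, n)
  "fenfendorlu" → 11 new (f, e, n, f, e, n, d, o, r, l, u)
  "migalnepalu" → prefix "migal" already present; 6 new (n, e, p, a, l, u)
  "vennemormi" → prefix "venne" already present; 5 new (m, o, r, m, i)
  "migaltor" → prefix "migal" already present; 3 new (t, o, r)
  "vennefen" → prefix "venne" already present; 3 new (f, e, n)
Total nodes = 10 + 12 + 11 + 6 + 5 + 3 + 3 = 50

50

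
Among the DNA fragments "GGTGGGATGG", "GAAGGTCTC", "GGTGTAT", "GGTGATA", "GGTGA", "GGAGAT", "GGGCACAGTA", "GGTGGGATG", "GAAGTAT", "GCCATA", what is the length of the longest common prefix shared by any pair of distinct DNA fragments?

9

The deepest shared node is where two words last agree before diverging.
"GGTGGGATG" and "GGTGGGATGG" agree on "GGTGGGATG" (9 characters) before diverging; nothing deeper is shared.
Longest shared-prefix length: 9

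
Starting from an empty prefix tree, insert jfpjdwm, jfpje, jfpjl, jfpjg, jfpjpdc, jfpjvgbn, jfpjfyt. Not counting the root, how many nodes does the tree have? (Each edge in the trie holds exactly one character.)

For each word, the new-node count is its length minus the longest prefix already in the trie:
  "jfpjdwm" → 7 new (j, f, p, j, d, w, m)
  "jfpje" → prefix "jfpj" already present; 1 new (e)
  "jfpjl" → prefix "jfpj" already present; 1 new (l)
  "jfpjg" → prefix "jfpj" already present; 1 new (g)
  "jfpjpdc" → prefix "jfpj" already present; 3 new (p, d, c)
  "jfpjvgbn" → prefix "jfpj" already present; 4 new (v, g, b, n)
  "jfpjfyt" → prefix "jfpj" already present; 3 new (f, y, t)
Total nodes = 7 + 1 + 1 + 1 + 3 + 4 + 3 = 20

20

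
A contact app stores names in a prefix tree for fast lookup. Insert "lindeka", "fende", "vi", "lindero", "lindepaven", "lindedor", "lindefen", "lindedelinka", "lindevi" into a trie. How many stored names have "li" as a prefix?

7

Traverse to the node for "li", then collect every word in that subtree.
Matches: "lindedelinka", "lindedor", "lindefen", "lindeka", "lindepaven", "lindero", "lindevi"
Count: 7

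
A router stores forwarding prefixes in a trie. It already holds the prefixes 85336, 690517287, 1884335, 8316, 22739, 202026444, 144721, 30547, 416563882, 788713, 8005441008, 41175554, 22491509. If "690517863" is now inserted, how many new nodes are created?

3

The longest prefix of "690517863" already in the trie is "690517" (length 6).
So 9 − 6 = 3 new nodes.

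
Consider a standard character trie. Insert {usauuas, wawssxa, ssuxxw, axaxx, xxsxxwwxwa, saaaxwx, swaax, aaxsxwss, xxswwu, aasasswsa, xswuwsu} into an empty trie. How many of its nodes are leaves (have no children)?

A leaf is a node with no children — equivalently, the end of a word that is not a proper prefix of any other stored word.
Those words: "aasasswsa", "aaxsxwss", "axaxx", "saaaxwx", "ssuxxw", "swaax", "usauuas", "wawssxa", "xswuwsu", "xxswwu", "xxsxxwwxwa"
Leaf count: 11

11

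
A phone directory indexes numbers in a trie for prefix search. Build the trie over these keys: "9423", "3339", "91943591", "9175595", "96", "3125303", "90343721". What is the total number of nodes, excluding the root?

Insert word by word; a character creates a node only if that edge doesn't already exist:
  "9423" → 4 new (9, 4, 2, 3)
  "3339" → 4 new (3, 3, 3, 9)
  "91943591" → prefix "9" already present; 7 new (1, 9, 4, 3, 5, 9, 1)
  "9175595" → prefix "91" already present; 5 new (7, 5, 5, 9, 5)
  "96" → prefix "9" already present; 1 new (6)
  "3125303" → prefix "3" already present; 6 new (1, 2, 5, 3, 0, 3)
  "90343721" → prefix "9" already present; 7 new (0, 3, 4, 3, 7, 2, 1)
Total nodes = 4 + 4 + 7 + 5 + 1 + 6 + 7 = 34

34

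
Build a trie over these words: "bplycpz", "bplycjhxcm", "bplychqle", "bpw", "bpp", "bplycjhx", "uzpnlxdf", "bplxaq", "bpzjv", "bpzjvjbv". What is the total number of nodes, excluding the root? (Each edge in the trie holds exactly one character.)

35

Trie structure (* marks end of a word):
(root)
├─ b
│  └─ p
│     ├─ l
│     │  ├─ x
│     │  │  └─ a
│     │  │     └─ q *
│     │  └─ y
│     │     └─ c
│     │        ├─ h
│     │        │  └─ q
│     │        │     └─ l
│     │        │        └─ e *
│     │        ├─ j
│     │        │  └─ h
│     │        │     └─ x *
│     │        │        └─ c
│     │        │           └─ m *
│     │        └─ p
│     │           └─ z *
│     ├─ p *
│     ├─ w *
│     └─ z
│        └─ j
│           └─ v *
│              └─ j
│                 └─ b
│                    └─ v *
└─ u
   └─ z
      └─ p
         └─ n
            └─ l
               └─ x
                  └─ d
                     └─ f *
Counting every labelled node above: 35.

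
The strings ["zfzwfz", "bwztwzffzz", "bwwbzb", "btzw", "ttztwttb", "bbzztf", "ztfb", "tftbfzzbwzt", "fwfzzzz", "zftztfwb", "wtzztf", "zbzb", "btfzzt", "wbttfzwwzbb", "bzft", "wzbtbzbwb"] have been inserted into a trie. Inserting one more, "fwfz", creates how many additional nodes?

"fwfz" is already a full path in the trie; only an end-marker is added.
No new nodes are needed: 0.

0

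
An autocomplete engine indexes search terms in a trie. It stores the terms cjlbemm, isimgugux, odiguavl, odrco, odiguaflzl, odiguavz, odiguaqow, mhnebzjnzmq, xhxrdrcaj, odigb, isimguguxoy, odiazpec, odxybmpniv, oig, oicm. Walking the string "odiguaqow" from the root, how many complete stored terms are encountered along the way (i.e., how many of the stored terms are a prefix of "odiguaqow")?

1

Walk "odiguaqow" from the root; an end-of-word marker is hit whenever a stored word is a prefix of "odiguaqow".
Prefixes of the query that are stored words: "odiguaqow"
Count: 1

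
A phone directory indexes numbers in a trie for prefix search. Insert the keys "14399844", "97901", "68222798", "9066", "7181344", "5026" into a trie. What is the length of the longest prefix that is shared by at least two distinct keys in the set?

Look for the deepest trie node that still has at least two words in its subtree.
e.g. "9066" and "97901" share the prefix "9" of length 1; no pair shares a longer one.
Longest shared-prefix length: 1

1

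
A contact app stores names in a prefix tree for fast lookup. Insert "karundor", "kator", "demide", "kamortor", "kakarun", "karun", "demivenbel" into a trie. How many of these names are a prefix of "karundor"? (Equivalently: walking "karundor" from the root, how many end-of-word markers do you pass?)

2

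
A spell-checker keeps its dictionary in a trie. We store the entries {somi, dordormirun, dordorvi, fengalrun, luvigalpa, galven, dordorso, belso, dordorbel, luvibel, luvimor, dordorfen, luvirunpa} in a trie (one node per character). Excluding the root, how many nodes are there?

65

Trace insertions, counting only characters that open a new branch:
  "somi" → 4 new (s, o, m, i)
  "dordormirun" → 11 new (d, o, r, d, o, r, m, i, r, u, n)
  "dordorvi" → prefix "dordor" already present; 2 new (v, i)
  "fengalrun" → 9 new (f, e, n, g, a, l, r, u, n)
  "luvigalpa" → 9 new (l, u, v, i, g, a, l, p, a)
  "galven" → 6 new (g, a, l, v, e, n)
  "dordorso" → prefix "dordor" already present; 2 new (s, o)
  "belso" → 5 new (b, e, l, s, o)
  "dordorbel" → prefix "dordor" already present; 3 new (b, e, l)
  "luvibel" → prefix "luvi" already present; 3 new (b, e, l)
  "luvimor" → prefix "luvi" already present; 3 new (m, o, r)
  "dordorfen" → prefix "dordor" already present; 3 new (f, e, n)
  "luvirunpa" → prefix "luvi" already present; 5 new (r, u, n, p, a)
Total nodes = 4 + 11 + 2 + 9 + 9 + 6 + 2 + 5 + 3 + 3 + 3 + 3 + 5 = 65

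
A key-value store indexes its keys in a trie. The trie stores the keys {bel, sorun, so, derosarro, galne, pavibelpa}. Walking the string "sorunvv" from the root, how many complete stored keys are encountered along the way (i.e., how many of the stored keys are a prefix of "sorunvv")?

Walk "sorunvv" from the root; an end-of-word marker is hit whenever a stored word is a prefix of "sorunvv".
Prefixes of the query that are stored words: "so", "sorun"
Count: 2

2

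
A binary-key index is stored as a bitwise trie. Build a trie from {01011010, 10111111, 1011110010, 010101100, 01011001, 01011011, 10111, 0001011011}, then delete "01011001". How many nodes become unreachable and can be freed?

2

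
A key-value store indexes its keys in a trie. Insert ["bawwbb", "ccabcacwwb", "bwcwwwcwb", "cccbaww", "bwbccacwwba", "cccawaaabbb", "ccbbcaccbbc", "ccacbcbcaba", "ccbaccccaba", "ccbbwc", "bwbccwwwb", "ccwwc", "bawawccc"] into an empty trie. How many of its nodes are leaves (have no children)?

13

A leaf is a node with no children — equivalently, the end of a word that is not a proper prefix of any other stored word.
Those words: "bawawccc", "bawwbb", "bwbccacwwba", "bwbccwwwb", "bwcwwwcwb", "ccabcacwwb", "ccacbcbcaba", "ccbaccccaba", "ccbbcaccbbc", "ccbbwc", "cccawaaabbb", "cccbaww", "ccwwc"
Leaf count: 13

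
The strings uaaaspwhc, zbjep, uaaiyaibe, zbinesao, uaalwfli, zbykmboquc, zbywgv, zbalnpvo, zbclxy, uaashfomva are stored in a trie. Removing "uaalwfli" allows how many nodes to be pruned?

5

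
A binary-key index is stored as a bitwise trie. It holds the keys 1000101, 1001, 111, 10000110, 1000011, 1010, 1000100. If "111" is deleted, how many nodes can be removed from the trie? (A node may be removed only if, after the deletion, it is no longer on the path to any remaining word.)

After clearing the end-marker at "111", prune upward until reaching a node still needed by another word.
The suffix "11" (2 nodes) is used only by "111"; the node for "1" still has the child "0", so pruning stops there.
Nodes removed: 2

2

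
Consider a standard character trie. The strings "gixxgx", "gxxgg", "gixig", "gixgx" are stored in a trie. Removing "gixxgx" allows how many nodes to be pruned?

A node on "gixxgx"'s path can go only if nothing else ends at it or branches off below it.
The suffix "xgx" (3 nodes) is used only by "gixxgx"; the node for "gix" still has the child "i", so pruning stops there.
Nodes removed: 3

3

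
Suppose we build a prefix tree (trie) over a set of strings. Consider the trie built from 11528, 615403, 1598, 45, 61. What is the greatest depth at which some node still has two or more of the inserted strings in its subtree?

2

The deepest shared node is where two words last agree before diverging.
"61" and "615403" agree on "61" (2 characters) before diverging; nothing deeper is shared.
Longest shared-prefix length: 2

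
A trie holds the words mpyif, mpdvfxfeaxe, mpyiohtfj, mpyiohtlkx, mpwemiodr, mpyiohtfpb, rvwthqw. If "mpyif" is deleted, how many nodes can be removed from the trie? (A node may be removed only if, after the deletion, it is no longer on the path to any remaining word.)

1

A node on "mpyif"'s path can go only if nothing else ends at it or branches off below it.
The suffix "f" (1 node) is used only by "mpyif"; the node for "mpyi" still has the child "o", so pruning stops there.
Nodes removed: 1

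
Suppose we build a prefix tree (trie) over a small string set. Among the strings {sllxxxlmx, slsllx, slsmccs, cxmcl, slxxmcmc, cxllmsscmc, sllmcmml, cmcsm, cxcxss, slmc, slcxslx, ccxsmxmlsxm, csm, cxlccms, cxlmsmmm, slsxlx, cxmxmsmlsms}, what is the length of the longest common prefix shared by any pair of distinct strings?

3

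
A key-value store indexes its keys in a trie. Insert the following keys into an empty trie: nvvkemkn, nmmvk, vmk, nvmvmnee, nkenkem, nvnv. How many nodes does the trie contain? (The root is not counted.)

Count nodes per top-level branch (shared prefixes stored once):
  'n'-branch (nkenkem, nmmvk, nvmvmnee, nvnv, nvvkemkn): 26 nodes
  'v'-branch (vmk): 3 nodes
Sum: 29

29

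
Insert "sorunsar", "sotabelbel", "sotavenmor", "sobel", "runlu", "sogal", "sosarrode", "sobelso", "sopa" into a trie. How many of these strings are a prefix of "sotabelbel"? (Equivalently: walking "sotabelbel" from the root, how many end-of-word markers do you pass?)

1

Traverse "sotabelbel" character by character; count nodes along the way that are marked as word ends.
Prefixes of the query that are stored words: "sotabelbel"
Count: 1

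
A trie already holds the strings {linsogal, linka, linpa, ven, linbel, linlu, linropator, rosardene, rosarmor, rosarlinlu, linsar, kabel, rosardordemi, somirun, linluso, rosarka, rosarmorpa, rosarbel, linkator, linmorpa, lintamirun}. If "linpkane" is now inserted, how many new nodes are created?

"linp" is already a path in the trie; the remaining "kane" must be added.
New nodes needed: |"linpkane"| − 4 = 8 − 4 = 4.

4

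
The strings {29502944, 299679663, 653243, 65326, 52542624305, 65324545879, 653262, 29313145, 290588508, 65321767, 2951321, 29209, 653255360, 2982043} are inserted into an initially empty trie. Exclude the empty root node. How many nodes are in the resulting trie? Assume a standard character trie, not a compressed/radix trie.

Count nodes per top-level branch (shared prefixes stored once):
  '2'-branch (290588508, 29209, 29313145, 29502944, 2951321, 2982043, 299679663): 40 nodes
  '5'-branch (52542624305): 11 nodes
  '6'-branch (65321767, 653243, 65324545879, 653255360, 65326, 653262): 23 nodes
Sum: 74

74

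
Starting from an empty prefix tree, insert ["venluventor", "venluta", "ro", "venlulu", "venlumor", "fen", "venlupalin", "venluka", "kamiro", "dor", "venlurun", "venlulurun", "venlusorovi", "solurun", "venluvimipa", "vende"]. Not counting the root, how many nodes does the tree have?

For each word, the new-node count is its length minus the longest prefix already in the trie:
  "venluventor" → 11 new (v, e, n, l, u, v, e, n, t, o, r)
  "venluta" → prefix "venlu" already present; 2 new (t, a)
  "ro" → 2 new (r, o)
  "venlulu" → prefix "venlu" already present; 2 new (l, u)
  "venlumor" → prefix "venlu" already present; 3 new (m, o, r)
  "fen" → 3 new (f, e, n)
  "venlupalin" → prefix "venlu" already present; 5 new (p, a, l, i, n)
  "venluka" → prefix "venlu" already present; 2 new (k, a)
  "kamiro" → 6 new (k, a, m, i, r, o)
  "dor" → 3 new (d, o, r)
  "venlurun" → prefix "venlu" already present; 3 new (r, u, n)
  "venlulurun" → prefix "venlulu" already present; 3 new (r, u, n)
  "venlusorovi" → prefix "venlu" already present; 6 new (s, o, r, o, v, i)
  "solurun" → 7 new (s, o, l, u, r, u, n)
  "venluvimipa" → prefix "venluv" already present; 5 new (i, m, i, p, a)
  "vende" → prefix "ven" already present; 2 new (d, e)
Total nodes = 11 + 2 + 2 + 2 + 3 + 3 + 5 + 2 + 6 + 3 + 3 + 3 + 6 + 7 + 5 + 2 = 65

65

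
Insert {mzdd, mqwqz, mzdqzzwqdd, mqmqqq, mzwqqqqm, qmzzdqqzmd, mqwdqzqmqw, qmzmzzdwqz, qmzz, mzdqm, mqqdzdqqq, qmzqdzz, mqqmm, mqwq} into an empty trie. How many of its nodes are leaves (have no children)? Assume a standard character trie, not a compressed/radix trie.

12

Leaves are exactly the stored words that no other stored word extends.
Those words: "mqmqqq", "mqqdzdqqq", "mqqmm", "mqwdqzqmqw", "mqwqz", "mzdd", "mzdqm", "mzdqzzwqdd", "mzwqqqqm", "qmzmzzdwqz", "qmzqdzz", "qmzzdqqzmd"
Leaf count: 12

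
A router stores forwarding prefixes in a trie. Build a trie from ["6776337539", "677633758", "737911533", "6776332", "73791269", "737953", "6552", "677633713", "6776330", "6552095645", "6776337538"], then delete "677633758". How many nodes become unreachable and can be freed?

1

After clearing the end-marker at "677633758", prune upward until reaching a node still needed by another word.
The suffix "8" (1 node) is used only by "677633758"; the node for "67763375" still has the child "3", so pruning stops there.
Nodes removed: 1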